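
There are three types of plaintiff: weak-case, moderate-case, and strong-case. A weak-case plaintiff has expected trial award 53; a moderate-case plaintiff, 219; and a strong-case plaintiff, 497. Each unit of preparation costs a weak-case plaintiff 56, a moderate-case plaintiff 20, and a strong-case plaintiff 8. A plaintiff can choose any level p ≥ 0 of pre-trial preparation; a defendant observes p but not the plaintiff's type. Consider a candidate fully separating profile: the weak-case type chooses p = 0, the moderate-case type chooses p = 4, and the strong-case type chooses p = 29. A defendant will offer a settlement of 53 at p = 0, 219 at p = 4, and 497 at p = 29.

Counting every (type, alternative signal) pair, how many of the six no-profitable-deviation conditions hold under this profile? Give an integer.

Weak-case (own payoff 53): to p=4 gives 219 − 56×4 = -5 → no gain ✓; to p=29 gives 497 − 56×29 = -1127 → no gain ✓.
Moderate-case (own payoff 219 − 20×4 = 139): to p=0 gives 53 → no gain ✓; to p=29 gives 497 − 20×29 = -83 → no gain ✓.
Strong-case (own payoff 497 − 8×29 = 265): to p=0 gives 53 → no gain ✓; to p=4 gives 219 − 8×4 = 187 → no gain ✓.
6 of the 6 constraints hold; this profile is a separating equilibrium.

6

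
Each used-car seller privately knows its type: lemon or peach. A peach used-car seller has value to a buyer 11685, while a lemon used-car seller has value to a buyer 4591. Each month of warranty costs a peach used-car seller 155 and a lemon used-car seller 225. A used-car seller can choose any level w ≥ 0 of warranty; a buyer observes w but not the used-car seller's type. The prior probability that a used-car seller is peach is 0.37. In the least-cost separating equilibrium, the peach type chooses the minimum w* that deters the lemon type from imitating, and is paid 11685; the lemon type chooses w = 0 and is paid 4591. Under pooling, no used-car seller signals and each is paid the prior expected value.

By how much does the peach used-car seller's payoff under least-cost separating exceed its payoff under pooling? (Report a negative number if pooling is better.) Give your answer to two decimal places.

-417.76

Least-cost separating signal: w* solves 4591 = 11685 − 225·w*, so w* = (11685 − 4591)/225 ≈ 31.5289.
Peach type's separating payoff: 11685 − 155 × w* = 11685 − 155 × (11685 − 4591)/225 = 11685 − 1099570/225 ≈ 6798.0222.
Pooling payoff: 0.37 × 11685 + 0.63 × 4591 = 7215.78.
Difference: 6798.0222 − 7215.78 = -417.7578, i.e. -417.76 to two decimal places.
The peach type would prefer the pooling outcome.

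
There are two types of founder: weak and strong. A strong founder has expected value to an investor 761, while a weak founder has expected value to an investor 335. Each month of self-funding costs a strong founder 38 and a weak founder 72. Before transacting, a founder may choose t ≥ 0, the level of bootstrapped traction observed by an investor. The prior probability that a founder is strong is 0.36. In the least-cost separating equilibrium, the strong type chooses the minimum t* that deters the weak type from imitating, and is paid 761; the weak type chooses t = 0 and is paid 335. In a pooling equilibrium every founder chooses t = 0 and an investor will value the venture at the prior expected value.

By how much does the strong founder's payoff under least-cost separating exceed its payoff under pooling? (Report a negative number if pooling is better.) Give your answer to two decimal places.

47.81

Least-cost separating signal: t* solves 335 = 761 − 72·t*, so t* = (761 − 335)/72 ≈ 5.9167.
Strong type's separating payoff: 761 − 38 × t* = 761 − 38 × (761 − 335)/72 = 761 − 16188/72 ≈ 536.1667.
Pooling payoff: 0.36 × 761 + 0.64 × 335 = 488.36.
Difference: 536.1667 − 488.36 = 47.8067, i.e. 47.81 to two decimal places.
The strong type prefers to separate.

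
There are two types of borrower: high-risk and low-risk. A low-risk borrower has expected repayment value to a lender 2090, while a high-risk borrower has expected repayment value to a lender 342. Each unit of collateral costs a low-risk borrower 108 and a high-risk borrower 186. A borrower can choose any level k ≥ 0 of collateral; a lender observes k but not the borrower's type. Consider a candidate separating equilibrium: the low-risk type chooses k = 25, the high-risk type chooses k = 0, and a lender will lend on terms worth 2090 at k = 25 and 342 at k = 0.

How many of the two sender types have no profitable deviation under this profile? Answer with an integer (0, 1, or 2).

Low-risk type: signal → 2090 − 108 × 25 = -610; deviate to 0 → 342. IC fails (-610 < 342).
High-risk type: stay at 0 → 342; mimic → 2090 − 186 × 25 = -2560. IC holds (342 ≥ -2560).
1 of 2 constraints hold, so this profile is not an equilibrium.

1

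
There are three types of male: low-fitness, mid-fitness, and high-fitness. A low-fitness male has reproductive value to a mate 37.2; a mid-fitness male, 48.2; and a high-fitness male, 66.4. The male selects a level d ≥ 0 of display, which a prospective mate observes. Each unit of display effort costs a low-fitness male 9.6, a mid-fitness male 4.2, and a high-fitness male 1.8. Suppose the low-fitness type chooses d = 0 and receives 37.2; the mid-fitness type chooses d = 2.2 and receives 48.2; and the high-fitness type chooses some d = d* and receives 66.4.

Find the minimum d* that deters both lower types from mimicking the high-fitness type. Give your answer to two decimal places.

6.53

Low-fitness type (on-path payoff 37.2) won't mimic when 37.2 ≥ 66.4 − 9.6·d*, i.e. d* ≥ 3.04.
Mid-fitness type (on-path payoff 48.2 − 4.2×2.2 = 38.96) won't mimic when 38.96 ≥ 66.4 − 4.2·d*, i.e. d* ≥ 6.53.
Both must hold, so d* = max(3.04, 6.53) = 6.53. The mid-fitness type's constraint binds.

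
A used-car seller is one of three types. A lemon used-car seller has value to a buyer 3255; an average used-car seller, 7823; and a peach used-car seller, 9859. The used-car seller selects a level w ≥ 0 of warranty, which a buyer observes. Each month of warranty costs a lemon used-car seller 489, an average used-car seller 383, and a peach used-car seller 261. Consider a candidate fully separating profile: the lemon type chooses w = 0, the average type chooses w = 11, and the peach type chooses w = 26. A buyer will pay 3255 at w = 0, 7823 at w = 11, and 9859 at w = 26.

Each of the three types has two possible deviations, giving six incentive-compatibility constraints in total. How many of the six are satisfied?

Average (own payoff 7823 − 383×11 = 3610): to w=0 gives 3255 → no gain ✓; to w=26 gives 9859 − 383×26 = -99 → no gain ✓.
Peach (own payoff 9859 − 261×26 = 3073): to w=0 gives 3255 → profitable ✗; to w=11 gives 7823 − 261×11 = 4952 → profitable ✗.
Lemon (own payoff 3255): to w=11 gives 7823 − 489×11 = 2444 → no gain ✓; to w=26 gives 9859 − 489×26 = -2855 → no gain ✓.
4 of the 6 constraints hold; not an equilibrium.

4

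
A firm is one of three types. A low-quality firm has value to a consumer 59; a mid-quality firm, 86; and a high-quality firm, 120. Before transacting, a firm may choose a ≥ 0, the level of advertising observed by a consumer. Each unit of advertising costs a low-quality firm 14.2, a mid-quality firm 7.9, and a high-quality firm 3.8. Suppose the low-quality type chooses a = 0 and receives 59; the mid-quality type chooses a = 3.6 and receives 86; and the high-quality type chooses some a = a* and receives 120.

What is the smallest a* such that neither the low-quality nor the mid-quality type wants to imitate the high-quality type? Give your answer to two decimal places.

7.90

Mid-quality type (on-path payoff 86 − 7.9×3.6 = 57.56) won't mimic when 57.56 ≥ 120 − 7.9·a*, i.e. a* ≥ 7.90.
Low-quality type (on-path payoff 59) won't mimic when 59 ≥ 120 − 14.2·a*, i.e. a* ≥ 4.30.
Both must hold, so a* = max(4.30, 7.90) = 7.90. The mid-quality type's constraint binds.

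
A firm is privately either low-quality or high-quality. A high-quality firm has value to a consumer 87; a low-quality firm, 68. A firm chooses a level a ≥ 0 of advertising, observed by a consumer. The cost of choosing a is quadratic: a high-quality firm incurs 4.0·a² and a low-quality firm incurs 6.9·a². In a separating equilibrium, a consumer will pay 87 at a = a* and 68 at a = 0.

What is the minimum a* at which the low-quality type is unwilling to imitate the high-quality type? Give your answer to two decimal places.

The low-quality type at a = 0 receives 68; imitating at a* yields 87 − 6.9·a*².
Indifference: 68 = 87 − 6.9·a*², so a*² = (87 − 68) / 6.9 ≈ 2.7536.
a* = √2.7536 ≈ 1.66.

1.66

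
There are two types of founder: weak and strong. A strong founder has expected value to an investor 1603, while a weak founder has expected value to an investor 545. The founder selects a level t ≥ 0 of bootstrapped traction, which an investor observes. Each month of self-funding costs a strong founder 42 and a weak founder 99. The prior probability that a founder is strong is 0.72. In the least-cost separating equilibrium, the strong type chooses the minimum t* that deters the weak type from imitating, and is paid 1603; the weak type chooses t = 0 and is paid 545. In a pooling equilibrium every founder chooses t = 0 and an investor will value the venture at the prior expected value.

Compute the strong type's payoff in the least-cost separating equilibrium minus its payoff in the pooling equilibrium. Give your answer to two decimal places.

-152.61

Least-cost separating signal: t* solves 545 = 1603 − 99·t*, so t* = (1603 − 545)/99 ≈ 10.6869.
Strong type's separating payoff: 1603 − 42 × t* = 1603 − 42 × (1603 − 545)/99 = 1603 − 44436/99 ≈ 1154.1515.
Pooling payoff: 0.72 × 1603 + 0.28 × 545 = 1306.76.
Difference: 1154.1515 − 1306.76 = -152.6085, i.e. -152.61 to two decimal places.
The strong type would prefer the pooling outcome.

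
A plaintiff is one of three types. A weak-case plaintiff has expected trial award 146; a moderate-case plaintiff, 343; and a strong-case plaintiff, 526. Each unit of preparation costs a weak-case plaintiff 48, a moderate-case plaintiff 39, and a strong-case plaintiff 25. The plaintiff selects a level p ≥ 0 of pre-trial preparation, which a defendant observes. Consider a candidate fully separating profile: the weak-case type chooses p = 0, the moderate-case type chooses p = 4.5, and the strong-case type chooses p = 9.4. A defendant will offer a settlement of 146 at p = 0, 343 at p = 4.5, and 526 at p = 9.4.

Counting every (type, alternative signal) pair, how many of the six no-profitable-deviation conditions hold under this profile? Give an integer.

6

Weak-case (own payoff 146): to p=4.5 gives 343 − 48×4.5 = 127 → no gain ✓; to p=9.4 gives 526 − 48×9.4 = 74.8 → no gain ✓.
Moderate-case (own payoff 343 − 39×4.5 = 167.5): to p=0 gives 146 → no gain ✓; to p=9.4 gives 526 − 39×9.4 = 159.4 → no gain ✓.
Strong-case (own payoff 526 − 25×9.4 = 291): to p=0 gives 146 → no gain ✓; to p=4.5 gives 343 − 25×4.5 = 230.5 → no gain ✓.
6 of the 6 constraints hold; this profile is a separating equilibrium.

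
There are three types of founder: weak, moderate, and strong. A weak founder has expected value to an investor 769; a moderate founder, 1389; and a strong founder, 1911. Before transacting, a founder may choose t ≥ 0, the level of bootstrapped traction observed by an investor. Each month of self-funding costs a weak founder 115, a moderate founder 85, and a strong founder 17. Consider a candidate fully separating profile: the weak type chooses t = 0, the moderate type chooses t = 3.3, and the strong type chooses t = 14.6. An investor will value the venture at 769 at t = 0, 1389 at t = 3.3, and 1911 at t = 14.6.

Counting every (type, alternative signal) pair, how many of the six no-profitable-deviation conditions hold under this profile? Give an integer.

5

Moderate (own payoff 1389 − 85×3.3 = 1108.5): to t=0 gives 769 → no gain ✓; to t=14.6 gives 1911 − 85×14.6 = 670 → no gain ✓.
Weak (own payoff 769): to t=3.3 gives 1389 − 115×3.3 = 1009.5 → profitable ✗; to t=14.6 gives 1911 − 115×14.6 = 232 → no gain ✓.
Strong (own payoff 1911 − 17×14.6 = 1662.8): to t=0 gives 769 → no gain ✓; to t=3.3 gives 1389 − 17×3.3 = 1332.9 → no gain ✓.
5 of the 6 constraints hold; not an equilibrium.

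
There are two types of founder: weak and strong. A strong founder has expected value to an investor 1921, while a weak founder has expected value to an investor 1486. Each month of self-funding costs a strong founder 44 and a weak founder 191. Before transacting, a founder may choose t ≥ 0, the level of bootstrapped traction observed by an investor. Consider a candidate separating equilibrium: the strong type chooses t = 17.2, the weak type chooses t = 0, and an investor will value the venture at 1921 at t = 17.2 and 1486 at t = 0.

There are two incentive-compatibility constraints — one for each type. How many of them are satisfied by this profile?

1

Strong type: signal → 1921 − 44 × 17.2 = 1164.2; deviate to 0 → 1486. IC fails (1164.2 < 1486).
Weak type: stay at 0 → 1486; mimic → 1921 − 191 × 17.2 = -1364.2. IC holds (1486 ≥ -1364.2).
1 of 2 constraints hold, so this profile is not an equilibrium.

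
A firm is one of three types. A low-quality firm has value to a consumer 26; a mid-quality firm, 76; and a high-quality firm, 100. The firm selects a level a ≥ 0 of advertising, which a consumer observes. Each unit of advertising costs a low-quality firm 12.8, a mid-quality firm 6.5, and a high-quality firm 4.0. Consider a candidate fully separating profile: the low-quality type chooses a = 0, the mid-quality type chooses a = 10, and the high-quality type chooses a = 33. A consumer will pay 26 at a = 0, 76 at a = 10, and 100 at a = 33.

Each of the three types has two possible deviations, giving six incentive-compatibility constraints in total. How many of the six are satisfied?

Mid-quality (own payoff 76 − 6.5×10 = 11): to a=0 gives 26 → profitable ✗; to a=33 gives 100 − 6.5×33 = -114.5 → no gain ✓.
High-quality (own payoff 100 − 4.0×33 = -32): to a=0 gives 26 → profitable ✗; to a=10 gives 76 − 4.0×10 = 36 → profitable ✗.
Low-quality (own payoff 26): to a=10 gives 76 − 12.8×10 = -52 → no gain ✓; to a=33 gives 100 − 12.8×33 = -322.4 → no gain ✓.
3 of the 6 constraints hold; not an equilibrium.

3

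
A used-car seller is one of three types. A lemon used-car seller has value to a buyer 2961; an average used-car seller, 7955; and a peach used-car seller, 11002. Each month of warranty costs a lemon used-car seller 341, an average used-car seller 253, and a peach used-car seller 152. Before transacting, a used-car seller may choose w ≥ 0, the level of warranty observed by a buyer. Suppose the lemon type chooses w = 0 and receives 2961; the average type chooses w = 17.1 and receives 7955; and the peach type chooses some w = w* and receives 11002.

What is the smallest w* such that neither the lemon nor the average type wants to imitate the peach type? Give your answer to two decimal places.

Lemon type (on-path payoff 2961) won't mimic when 2961 ≥ 11002 − 341·w*, i.e. w* ≥ 23.58.
Average type (on-path payoff 7955 − 253×17.1 = 3628.7) won't mimic when 3628.7 ≥ 11002 − 253·w*, i.e. w* ≥ 29.14.
Both must hold, so w* = max(23.58, 29.14) = 29.14. The average type's constraint binds.

29.14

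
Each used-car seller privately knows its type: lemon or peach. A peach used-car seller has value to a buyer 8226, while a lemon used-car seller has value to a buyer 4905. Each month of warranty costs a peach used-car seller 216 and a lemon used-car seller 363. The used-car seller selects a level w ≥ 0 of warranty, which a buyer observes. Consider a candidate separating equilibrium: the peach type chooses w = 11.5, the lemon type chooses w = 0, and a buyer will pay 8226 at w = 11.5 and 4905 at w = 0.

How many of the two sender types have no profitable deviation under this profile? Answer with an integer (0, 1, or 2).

2

Lemon type: stay at 0 → 4905; mimic → 8226 − 363 × 11.5 = 4051.5. IC holds (4905 ≥ 4051.5).
Peach type: signal → 8226 − 216 × 11.5 = 5742; deviate to 0 → 4905. IC holds (5742 ≥ 4905).
2 of 2 constraints hold, so this is a separating equilibrium.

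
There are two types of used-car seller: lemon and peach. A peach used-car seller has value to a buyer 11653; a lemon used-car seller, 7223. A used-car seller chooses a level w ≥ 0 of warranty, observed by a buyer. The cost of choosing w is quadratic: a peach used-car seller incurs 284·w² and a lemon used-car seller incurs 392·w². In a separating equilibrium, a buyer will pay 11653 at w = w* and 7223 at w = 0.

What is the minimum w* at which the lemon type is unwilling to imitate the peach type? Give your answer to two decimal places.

The lemon type at w = 0 receives 7223; imitating at w* yields 11653 − 392·w*².
Indifference: 7223 = 11653 − 392·w*², so w*² = (11653 − 7223) / 392 ≈ 11.3010.
w* = √11.3010 ≈ 3.36.

3.36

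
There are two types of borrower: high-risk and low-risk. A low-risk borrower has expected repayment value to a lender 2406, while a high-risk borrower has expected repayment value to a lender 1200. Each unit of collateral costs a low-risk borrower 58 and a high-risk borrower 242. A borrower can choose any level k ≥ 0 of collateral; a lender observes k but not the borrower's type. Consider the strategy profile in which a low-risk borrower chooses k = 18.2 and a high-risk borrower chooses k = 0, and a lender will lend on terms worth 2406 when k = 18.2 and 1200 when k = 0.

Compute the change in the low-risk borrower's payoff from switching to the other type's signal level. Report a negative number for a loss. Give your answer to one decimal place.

-150.4

Playing k = 18.2 the low-risk borrower receives 2406 − 58 × 18.2 = 1350.4.
Deviating to k = 0 yields 1200 instead.
Gain from deviating: 1200 − 1350.4 = -150.4.
The gain is negative, so the low-risk type's incentive-compatibility constraint is satisfied.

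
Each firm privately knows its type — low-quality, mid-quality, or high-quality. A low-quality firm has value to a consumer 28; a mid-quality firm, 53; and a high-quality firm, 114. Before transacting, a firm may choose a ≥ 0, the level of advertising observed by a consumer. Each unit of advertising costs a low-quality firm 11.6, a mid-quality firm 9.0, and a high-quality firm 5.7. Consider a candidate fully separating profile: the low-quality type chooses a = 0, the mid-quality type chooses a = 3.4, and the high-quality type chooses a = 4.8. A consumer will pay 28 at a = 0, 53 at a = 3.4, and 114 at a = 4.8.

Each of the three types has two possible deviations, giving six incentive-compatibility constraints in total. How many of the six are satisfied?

3

Low-quality (own payoff 28): to a=3.4 gives 53 − 11.6×3.4 = 13.56 → no gain ✓; to a=4.8 gives 114 − 11.6×4.8 = 58.32 → profitable ✗.
Mid-quality (own payoff 53 − 9.0×3.4 = 22.4): to a=0 gives 28 → profitable ✗; to a=4.8 gives 114 − 9.0×4.8 = 70.8 → profitable ✗.
High-quality (own payoff 114 − 5.7×4.8 = 86.64): to a=0 gives 28 → no gain ✓; to a=3.4 gives 53 − 5.7×3.4 = 33.62 → no gain ✓.
3 of the 6 constraints hold; not an equilibrium.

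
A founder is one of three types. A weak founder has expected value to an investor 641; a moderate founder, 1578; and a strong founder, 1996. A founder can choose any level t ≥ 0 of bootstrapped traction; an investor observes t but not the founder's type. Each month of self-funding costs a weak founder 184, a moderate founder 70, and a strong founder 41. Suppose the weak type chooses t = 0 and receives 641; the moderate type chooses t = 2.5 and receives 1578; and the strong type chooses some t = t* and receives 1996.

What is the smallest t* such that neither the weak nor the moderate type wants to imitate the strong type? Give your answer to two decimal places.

8.47

Moderate type (on-path payoff 1578 − 70×2.5 = 1403) won't mimic when 1403 ≥ 1996 − 70·t*, i.e. t* ≥ 8.47.
Weak type (on-path payoff 641) won't mimic when 641 ≥ 1996 − 184·t*, i.e. t* ≥ 7.36.
Both must hold, so t* = max(7.36, 8.47) = 8.47. The moderate type's constraint binds.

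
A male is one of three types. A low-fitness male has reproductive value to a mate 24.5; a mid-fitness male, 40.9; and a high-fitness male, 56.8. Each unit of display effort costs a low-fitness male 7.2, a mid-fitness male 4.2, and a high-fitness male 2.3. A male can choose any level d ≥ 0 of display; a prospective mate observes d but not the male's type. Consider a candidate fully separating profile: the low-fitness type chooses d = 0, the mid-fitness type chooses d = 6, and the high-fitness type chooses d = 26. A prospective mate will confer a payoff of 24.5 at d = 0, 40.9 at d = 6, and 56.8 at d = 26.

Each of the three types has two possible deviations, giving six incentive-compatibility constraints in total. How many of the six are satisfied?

3

Low-fitness (own payoff 24.5): to d=6 gives 40.9 − 7.2×6 = -2.3 → no gain ✓; to d=26 gives 56.8 − 7.2×26 = -130.4 → no gain ✓.
Mid-fitness (own payoff 40.9 − 4.2×6 = 15.7): to d=0 gives 24.5 → profitable ✗; to d=26 gives 56.8 − 4.2×26 = -52.4 → no gain ✓.
High-fitness (own payoff 56.8 − 2.3×26 = -3): to d=0 gives 24.5 → profitable ✗; to d=6 gives 40.9 − 2.3×6 = 27.1 → profitable ✗.
3 of the 6 constraints hold; not an equilibrium.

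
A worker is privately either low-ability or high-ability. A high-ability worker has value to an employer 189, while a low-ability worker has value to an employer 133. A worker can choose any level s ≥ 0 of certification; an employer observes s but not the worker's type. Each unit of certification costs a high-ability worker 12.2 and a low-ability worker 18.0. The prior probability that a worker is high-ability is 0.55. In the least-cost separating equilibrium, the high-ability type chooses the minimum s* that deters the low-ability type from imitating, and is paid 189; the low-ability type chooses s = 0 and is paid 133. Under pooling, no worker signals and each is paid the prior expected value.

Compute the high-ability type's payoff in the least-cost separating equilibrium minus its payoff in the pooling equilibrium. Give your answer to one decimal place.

Least-cost separating signal: s* solves 133 = 189 − 18.0·s*, so s* = (189 − 133)/18.0 ≈ 3.1111.
High-ability type's separating payoff: 189 − 12.2 × s* = 189 − 12.2 × (189 − 133)/18.0 = 189 − 683.2/18.0 ≈ 151.044.
Pooling payoff: 0.55 × 189 + 0.45 × 133 = 163.8.
Difference: 151.044 − 163.8 = -12.756, i.e. -12.8 to one decimal place.
The high-ability type would prefer the pooling outcome.

-12.8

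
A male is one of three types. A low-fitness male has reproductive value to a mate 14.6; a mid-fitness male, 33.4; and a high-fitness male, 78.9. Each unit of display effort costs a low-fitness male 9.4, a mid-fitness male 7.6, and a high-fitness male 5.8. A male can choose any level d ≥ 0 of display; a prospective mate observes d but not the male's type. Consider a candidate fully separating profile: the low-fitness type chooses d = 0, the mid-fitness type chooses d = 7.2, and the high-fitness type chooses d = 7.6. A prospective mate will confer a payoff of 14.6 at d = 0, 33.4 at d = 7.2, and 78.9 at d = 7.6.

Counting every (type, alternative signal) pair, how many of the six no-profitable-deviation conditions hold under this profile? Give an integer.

Low-fitness (own payoff 14.6): to d=7.2 gives 33.4 − 9.4×7.2 = -34.28 → no gain ✓; to d=7.6 gives 78.9 − 9.4×7.6 = 7.46 → no gain ✓.
Mid-fitness (own payoff 33.4 − 7.6×7.2 = -21.32): to d=0 gives 14.6 → profitable ✗; to d=7.6 gives 78.9 − 7.6×7.6 = 21.14 → profitable ✗.
High-fitness (own payoff 78.9 − 5.8×7.6 = 34.82): to d=0 gives 14.6 → no gain ✓; to d=7.2 gives 33.4 − 5.8×7.2 = -8.36 → no gain ✓.
4 of the 6 constraints hold; not an equilibrium.

4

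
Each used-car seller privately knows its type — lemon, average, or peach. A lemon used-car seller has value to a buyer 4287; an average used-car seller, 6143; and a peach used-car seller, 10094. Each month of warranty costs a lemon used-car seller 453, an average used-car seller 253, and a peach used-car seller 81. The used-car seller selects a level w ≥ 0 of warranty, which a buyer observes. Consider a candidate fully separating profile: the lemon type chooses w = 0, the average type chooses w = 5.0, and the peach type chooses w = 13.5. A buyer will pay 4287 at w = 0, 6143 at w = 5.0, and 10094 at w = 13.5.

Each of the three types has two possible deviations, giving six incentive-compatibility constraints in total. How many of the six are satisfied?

5

Peach (own payoff 10094 − 81×13.5 = 9000.5): to w=0 gives 4287 → no gain ✓; to w=5.0 gives 6143 − 81×5.0 = 5738 → no gain ✓.
Lemon (own payoff 4287): to w=5.0 gives 6143 − 453×5.0 = 3878 → no gain ✓; to w=13.5 gives 10094 − 453×13.5 = 3978.5 → no gain ✓.
Average (own payoff 6143 − 253×5.0 = 4878): to w=0 gives 4287 → no gain ✓; to w=13.5 gives 10094 − 253×13.5 = 6678.5 → profitable ✗.
5 of the 6 constraints hold; not an equilibrium.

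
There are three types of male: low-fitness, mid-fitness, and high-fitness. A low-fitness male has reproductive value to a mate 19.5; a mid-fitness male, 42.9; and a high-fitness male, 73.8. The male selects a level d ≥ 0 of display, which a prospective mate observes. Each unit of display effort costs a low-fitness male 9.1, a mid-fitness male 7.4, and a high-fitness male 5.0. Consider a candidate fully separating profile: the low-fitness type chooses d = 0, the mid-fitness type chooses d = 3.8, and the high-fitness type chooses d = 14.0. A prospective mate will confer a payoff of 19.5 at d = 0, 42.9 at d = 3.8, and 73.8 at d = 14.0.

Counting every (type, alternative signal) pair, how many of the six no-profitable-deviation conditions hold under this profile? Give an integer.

Low-fitness (own payoff 19.5): to d=3.8 gives 42.9 − 9.1×3.8 = 8.32 → no gain ✓; to d=14.0 gives 73.8 − 9.1×14.0 = -53.6 → no gain ✓.
High-fitness (own payoff 73.8 − 5.0×14.0 = 3.8): to d=0 gives 19.5 → profitable ✗; to d=3.8 gives 42.9 − 5.0×3.8 = 23.9 → profitable ✗.
Mid-fitness (own payoff 42.9 − 7.4×3.8 = 14.78): to d=0 gives 19.5 → profitable ✗; to d=14.0 gives 73.8 − 7.4×14.0 = -29.8 → no gain ✓.
3 of the 6 constraints hold; not an equilibrium.

3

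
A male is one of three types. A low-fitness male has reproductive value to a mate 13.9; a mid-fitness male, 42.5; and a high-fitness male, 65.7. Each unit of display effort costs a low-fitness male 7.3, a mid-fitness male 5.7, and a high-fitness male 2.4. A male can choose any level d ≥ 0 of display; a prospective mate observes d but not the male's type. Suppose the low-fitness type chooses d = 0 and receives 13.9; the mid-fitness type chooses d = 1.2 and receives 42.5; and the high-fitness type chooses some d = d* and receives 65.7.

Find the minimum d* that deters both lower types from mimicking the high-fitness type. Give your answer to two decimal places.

7.10

Mid-fitness type (on-path payoff 42.5 − 5.7×1.2 = 35.66) won't mimic when 35.66 ≥ 65.7 − 5.7·d*, i.e. d* ≥ 5.27.
Low-fitness type (on-path payoff 13.9) won't mimic when 13.9 ≥ 65.7 − 7.3·d*, i.e. d* ≥ 7.10.
Both must hold, so d* = max(7.10, 5.27) = 7.10. The low-fitness type's constraint binds.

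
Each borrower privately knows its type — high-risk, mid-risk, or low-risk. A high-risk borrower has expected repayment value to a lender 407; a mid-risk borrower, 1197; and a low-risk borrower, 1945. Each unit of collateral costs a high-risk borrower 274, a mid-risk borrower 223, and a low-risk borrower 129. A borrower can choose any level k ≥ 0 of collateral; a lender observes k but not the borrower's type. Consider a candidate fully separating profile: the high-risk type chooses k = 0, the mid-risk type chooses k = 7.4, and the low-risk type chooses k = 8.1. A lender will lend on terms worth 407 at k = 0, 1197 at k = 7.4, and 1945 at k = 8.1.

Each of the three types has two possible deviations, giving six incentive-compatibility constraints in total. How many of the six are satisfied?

4

High-risk (own payoff 407): to k=7.4 gives 1197 − 274×7.4 = -830.6 → no gain ✓; to k=8.1 gives 1945 − 274×8.1 = -274.4 → no gain ✓.
Mid-risk (own payoff 1197 − 223×7.4 = -453.2): to k=0 gives 407 → profitable ✗; to k=8.1 gives 1945 − 223×8.1 = 138.7 → profitable ✗.
Low-risk (own payoff 1945 − 129×8.1 = 900.1): to k=0 gives 407 → no gain ✓; to k=7.4 gives 1197 − 129×7.4 = 242.4 → no gain ✓.
4 of the 6 constraints hold; not an equilibrium.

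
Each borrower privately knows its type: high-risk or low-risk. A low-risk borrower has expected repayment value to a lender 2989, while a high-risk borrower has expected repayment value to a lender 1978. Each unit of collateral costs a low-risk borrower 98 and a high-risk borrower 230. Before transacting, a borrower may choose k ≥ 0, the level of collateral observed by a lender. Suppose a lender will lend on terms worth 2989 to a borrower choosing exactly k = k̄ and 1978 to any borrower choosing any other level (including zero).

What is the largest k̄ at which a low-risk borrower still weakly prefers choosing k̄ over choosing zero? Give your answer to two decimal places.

10.32

Choosing k̄ yields the low-risk type 2989 − 98·k̄; choosing zero yields 1978.
The low-risk type is indifferent at 2989 − 98·k̄ = 1978, i.e. k̄ = (2989 − 1978) / 98 ≈ 10.32.
For any k̄ above 10.32 the low-risk type would rather pool at zero, so separation collapses.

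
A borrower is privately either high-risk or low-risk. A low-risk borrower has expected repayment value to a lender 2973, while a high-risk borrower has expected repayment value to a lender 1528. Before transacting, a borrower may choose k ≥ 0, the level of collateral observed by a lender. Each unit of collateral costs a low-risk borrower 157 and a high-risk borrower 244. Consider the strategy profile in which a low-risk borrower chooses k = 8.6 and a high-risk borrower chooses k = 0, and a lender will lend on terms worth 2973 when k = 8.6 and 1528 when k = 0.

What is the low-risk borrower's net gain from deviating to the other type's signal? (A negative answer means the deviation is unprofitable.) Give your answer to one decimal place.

-94.8

Playing k = 8.6 the low-risk borrower receives 2973 − 157 × 8.6 = 1622.8.
Deviating to k = 0 yields 1528 instead.
Gain from deviating: 1528 − 1622.8 = -94.8.
The gain is negative, so the low-risk type's incentive-compatibility constraint is satisfied.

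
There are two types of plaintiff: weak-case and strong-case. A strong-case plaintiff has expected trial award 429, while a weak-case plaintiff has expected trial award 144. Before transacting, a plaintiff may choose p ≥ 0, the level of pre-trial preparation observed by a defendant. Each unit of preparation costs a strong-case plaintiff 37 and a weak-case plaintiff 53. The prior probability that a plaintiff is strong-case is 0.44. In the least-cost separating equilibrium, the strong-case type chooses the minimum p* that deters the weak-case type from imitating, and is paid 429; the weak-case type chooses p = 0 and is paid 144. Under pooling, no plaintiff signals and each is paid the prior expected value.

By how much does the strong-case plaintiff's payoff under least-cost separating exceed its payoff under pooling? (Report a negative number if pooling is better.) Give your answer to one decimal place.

Least-cost separating signal: p* solves 144 = 429 − 53·p*, so p* = (429 − 144)/53 ≈ 5.3774.
Strong-case type's separating payoff: 429 − 37 × p* = 429 − 37 × (429 − 144)/53 = 429 − 10545/53 ≈ 230.038.
Pooling payoff: 0.44 × 429 + 0.56 × 144 = 269.4.
Difference: 230.038 − 269.4 = -39.362, i.e. -39.4 to one decimal place.
The strong-case type would prefer the pooling outcome.

-39.4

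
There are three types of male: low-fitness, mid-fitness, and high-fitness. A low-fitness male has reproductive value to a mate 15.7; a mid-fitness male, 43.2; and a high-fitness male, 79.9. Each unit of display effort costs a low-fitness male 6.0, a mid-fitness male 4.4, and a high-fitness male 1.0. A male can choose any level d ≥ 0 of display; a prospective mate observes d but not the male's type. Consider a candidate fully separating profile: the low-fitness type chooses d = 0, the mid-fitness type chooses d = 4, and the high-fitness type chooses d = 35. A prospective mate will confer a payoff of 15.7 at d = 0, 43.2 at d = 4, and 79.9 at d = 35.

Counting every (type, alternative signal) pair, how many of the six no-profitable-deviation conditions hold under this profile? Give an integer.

5

High-fitness (own payoff 79.9 − 1.0×35 = 44.9): to d=0 gives 15.7 → no gain ✓; to d=4 gives 43.2 − 1.0×4 = 39.2 → no gain ✓.
Mid-fitness (own payoff 43.2 − 4.4×4 = 25.6): to d=0 gives 15.7 → no gain ✓; to d=35 gives 79.9 − 4.4×35 = -74.1 → no gain ✓.
Low-fitness (own payoff 15.7): to d=4 gives 43.2 − 6.0×4 = 19.2 → profitable ✗; to d=35 gives 79.9 − 6.0×35 = -130.1 → no gain ✓.
5 of the 6 constraints hold; not an equilibrium.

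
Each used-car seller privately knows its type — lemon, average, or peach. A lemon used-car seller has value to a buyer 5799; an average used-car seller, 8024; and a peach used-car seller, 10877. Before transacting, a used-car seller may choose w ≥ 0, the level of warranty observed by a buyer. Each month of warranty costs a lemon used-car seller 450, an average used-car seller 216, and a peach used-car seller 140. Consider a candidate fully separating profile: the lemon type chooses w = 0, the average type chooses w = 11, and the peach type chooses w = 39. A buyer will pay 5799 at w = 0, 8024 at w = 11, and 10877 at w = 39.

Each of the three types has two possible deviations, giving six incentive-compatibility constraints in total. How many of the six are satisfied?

3

Lemon (own payoff 5799): to w=11 gives 8024 − 450×11 = 3074 → no gain ✓; to w=39 gives 10877 − 450×39 = -6673 → no gain ✓.
Average (own payoff 8024 − 216×11 = 5648): to w=0 gives 5799 → profitable ✗; to w=39 gives 10877 − 216×39 = 2453 → no gain ✓.
Peach (own payoff 10877 − 140×39 = 5417): to w=0 gives 5799 → profitable ✗; to w=11 gives 8024 − 140×11 = 6484 → profitable ✗.
3 of the 6 constraints hold; not an equilibrium.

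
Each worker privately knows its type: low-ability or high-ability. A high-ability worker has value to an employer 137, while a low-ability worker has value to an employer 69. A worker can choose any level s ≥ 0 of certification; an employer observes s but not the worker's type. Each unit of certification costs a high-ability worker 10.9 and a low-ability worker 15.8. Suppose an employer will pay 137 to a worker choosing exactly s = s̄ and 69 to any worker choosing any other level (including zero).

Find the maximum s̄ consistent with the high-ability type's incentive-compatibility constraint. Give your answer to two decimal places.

Choosing s̄ yields the high-ability type 137 − 10.9·s̄; choosing zero yields 69.
The high-ability type is indifferent at 137 − 10.9·s̄ = 69, i.e. s̄ = (137 − 69) / 10.9 ≈ 6.24.
For any s̄ above 6.24 the high-ability type would rather pool at zero, so separation collapses.

6.24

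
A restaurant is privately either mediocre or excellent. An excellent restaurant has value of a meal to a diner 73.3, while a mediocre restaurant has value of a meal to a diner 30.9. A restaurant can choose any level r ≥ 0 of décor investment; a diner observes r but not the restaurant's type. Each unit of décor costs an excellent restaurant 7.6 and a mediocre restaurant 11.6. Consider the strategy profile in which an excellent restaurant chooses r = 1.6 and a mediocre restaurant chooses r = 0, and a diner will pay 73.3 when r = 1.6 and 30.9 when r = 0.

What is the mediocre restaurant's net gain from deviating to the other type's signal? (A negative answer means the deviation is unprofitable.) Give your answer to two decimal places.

23.84

Playing r = 0 the mediocre restaurant receives 30.9.
Deviating to r = 1.6 brings payment 73.3 at cost 11.6 × 1.6 = 18.56, netting 54.74.
Gain from deviating: 54.74 − 30.9 = 23.84.
The gain is positive, so the mediocre type's incentive-compatibility constraint is violated — this profile is not a separating equilibrium.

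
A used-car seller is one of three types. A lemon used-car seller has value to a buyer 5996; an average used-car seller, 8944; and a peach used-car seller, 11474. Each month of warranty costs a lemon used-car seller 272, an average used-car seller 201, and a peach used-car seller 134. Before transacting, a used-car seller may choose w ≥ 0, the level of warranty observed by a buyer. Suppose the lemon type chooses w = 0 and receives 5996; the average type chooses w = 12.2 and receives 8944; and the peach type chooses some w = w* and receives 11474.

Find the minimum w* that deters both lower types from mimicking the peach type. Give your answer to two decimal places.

Average type (on-path payoff 8944 − 201×12.2 = 6491.8) won't mimic when 6491.8 ≥ 11474 − 201·w*, i.e. w* ≥ 24.79.
Lemon type (on-path payoff 5996) won't mimic when 5996 ≥ 11474 − 272·w*, i.e. w* ≥ 20.14.
Both must hold, so w* = max(20.14, 24.79) = 24.79. The average type's constraint binds.

24.79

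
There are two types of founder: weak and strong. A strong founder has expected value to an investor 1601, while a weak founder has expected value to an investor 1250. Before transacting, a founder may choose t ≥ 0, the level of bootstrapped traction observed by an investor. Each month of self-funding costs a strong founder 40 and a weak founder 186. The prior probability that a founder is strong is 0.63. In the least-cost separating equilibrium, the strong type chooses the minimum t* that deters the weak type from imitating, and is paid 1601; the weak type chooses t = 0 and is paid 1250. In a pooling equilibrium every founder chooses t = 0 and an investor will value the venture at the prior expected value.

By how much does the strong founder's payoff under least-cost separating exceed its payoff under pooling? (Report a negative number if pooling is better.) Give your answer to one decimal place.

Least-cost separating signal: t* solves 1250 = 1601 − 186·t*, so t* = (1601 − 1250)/186 ≈ 1.8871.
Strong type's separating payoff: 1601 − 40 × t* = 1601 − 40 × (1601 − 1250)/186 = 1601 − 14040/186 ≈ 1525.516.
Pooling payoff: 0.63 × 1601 + 0.37 × 1250 = 1471.13.
Difference: 1525.516 − 1471.13 = 54.386, i.e. 54.4 to one decimal place.
The strong type prefers to separate.

54.4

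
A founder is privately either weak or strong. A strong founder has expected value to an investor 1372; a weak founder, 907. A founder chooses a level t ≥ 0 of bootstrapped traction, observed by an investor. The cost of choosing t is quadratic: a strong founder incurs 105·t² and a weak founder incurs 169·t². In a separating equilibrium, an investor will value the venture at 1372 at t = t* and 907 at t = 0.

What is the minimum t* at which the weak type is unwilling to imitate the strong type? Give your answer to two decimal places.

1.66

The weak type at t = 0 receives 907; imitating at t* yields 1372 − 169·t*².
Indifference: 907 = 1372 − 169·t*², so t*² = (1372 − 907) / 169 ≈ 2.7515.
t* = √2.7515 ≈ 1.66.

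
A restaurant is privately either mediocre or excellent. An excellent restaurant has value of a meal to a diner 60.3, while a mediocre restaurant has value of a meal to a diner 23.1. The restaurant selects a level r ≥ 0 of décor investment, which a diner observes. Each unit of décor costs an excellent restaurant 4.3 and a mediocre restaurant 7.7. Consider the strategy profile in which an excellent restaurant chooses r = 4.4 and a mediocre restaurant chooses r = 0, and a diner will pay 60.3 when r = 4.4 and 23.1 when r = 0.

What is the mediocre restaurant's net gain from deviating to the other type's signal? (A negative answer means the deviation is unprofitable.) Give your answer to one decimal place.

Playing r = 0 the mediocre restaurant receives 23.1.
Deviating to r = 4.4 brings payment 60.3 at cost 7.7 × 4.4 = 33.88, netting 26.42.
Gain from deviating: 26.42 − 23.1 = 3.32, i.e. 3.3 to one decimal place.
The gain is positive, so the mediocre type's incentive-compatibility constraint is violated — this profile is not a separating equilibrium.

3.3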